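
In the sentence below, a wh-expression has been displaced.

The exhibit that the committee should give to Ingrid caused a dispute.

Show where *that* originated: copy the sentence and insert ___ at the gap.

The exhibit that the committee should give ___ to Ingrid caused a dispute.

'that' functions as the direct object of 'give'. The gap is right after 'give'.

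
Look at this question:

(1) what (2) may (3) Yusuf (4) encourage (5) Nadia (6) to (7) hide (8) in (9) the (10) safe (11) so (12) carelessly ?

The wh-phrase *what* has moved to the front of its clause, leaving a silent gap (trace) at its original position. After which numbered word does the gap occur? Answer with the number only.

7

In situ: Yusuf may encourage Nadia to hide what in the safe so carelessly.
'what' is the direct object of 'hide'. Wh-movement fronts it, leaving a gap right after 'hide':
What may Yusuf encourage Nadia to hide ___ in the safe so carelessly?
'hide' is word 7.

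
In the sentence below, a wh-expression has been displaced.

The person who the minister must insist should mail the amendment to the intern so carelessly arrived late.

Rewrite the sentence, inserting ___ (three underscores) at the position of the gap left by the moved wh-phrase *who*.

The person who the minister must insist ___ should mail the amendment to the intern so carelessly arrived late.

The filler 'who' is interpreted as the subject of the clause embedded under 'insist'. The gap is right after 'insist'.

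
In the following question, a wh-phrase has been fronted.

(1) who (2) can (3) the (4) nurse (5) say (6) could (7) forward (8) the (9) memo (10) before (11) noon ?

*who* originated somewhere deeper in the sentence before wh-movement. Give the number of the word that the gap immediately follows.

5

Before movement: The nurse can say who could forward the memo before noon.
The filler 'who' is interpreted as the subject of the clause embedded under 'say'. Fronting leaves a gap immediately after 'say':
Who can the nurse say ___ could forward the memo before noon?
'say' is word 5.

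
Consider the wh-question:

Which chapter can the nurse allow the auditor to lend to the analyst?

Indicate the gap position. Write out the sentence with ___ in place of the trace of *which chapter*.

Which chapter can the nurse allow the auditor to lend ___ to the analyst?

Underlying clause: The nurse can allow the auditor to lend which chapter to the analyst.
'which chapter' functions as the direct object of 'lend'. The gap is right after 'lend'.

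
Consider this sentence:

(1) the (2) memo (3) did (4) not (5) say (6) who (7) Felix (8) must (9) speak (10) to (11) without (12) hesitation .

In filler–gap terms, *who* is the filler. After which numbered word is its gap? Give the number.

Underlying clause: Felix must speak to who without hesitation.
'who' functions as the object of the preposition 'to'. Wh-movement fronts it, leaving a gap right after 'to':
The memo did not say who Felix must speak to ___ without hesitation.
'to' is word 10.

10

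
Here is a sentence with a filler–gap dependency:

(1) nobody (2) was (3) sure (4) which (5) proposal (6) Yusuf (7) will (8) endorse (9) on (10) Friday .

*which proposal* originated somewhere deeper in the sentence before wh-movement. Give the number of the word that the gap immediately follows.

8

Pre-movement form: Yusuf will endorse which proposal on Friday.
The filler 'which proposal' is interpreted as the direct object of 'endorse'. Fronting leaves a gap immediately after 'endorse':
Nobody was sure which proposal Yusuf will endorse ___ on Friday.
'endorse' is word 8.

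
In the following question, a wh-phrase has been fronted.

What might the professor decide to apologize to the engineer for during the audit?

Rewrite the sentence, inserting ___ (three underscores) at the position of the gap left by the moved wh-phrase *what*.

Underlying clause: The professor might decide to apologize to the engineer for what during the audit.
The filler 'what' is interpreted as the object of the preposition 'for'. The gap is right after 'for'.

What might the professor decide to apologize to the engineer for ___ during the audit?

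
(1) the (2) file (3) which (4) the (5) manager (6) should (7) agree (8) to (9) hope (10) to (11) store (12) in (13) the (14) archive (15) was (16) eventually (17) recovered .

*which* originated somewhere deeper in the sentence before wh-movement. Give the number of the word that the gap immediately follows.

'which' is the direct object of 'store'. It moves to the left edge, and the trace sits right after 'store':
The file which the manager should agree to hope to store ___ in the archive was eventually recovered.
'store' is word 11.

11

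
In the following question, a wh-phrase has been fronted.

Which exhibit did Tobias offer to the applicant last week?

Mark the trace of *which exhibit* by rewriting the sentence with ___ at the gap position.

Before movement: Tobias did offer which exhibit to the applicant last week.
'which exhibit' functions as the direct object of 'offer'. The gap is right after 'offer'.

Which exhibit did Tobias offer ___ to the applicant last week?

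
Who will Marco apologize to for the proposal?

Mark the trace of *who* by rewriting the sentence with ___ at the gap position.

In situ: Marco will apologize to who for the proposal.
'who' is the object of the preposition 'to'. The gap is right after 'to'.

Who will Marco apologize to ___ for the proposal?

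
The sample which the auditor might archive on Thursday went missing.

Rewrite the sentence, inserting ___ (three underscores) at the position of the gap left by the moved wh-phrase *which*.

'which' is the direct object of 'archive'. The gap is right after 'archive'.

The sample which the auditor might archive ___ on Thursday went missing.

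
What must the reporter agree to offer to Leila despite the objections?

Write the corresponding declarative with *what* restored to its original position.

'what' functions as the direct object of 'offer'. It moves to the left edge, and the trace sits right after 'offer':
What must the reporter agree to offer ___ to Leila despite the objections?

The reporter must agree to offer what to Leila despite the objections.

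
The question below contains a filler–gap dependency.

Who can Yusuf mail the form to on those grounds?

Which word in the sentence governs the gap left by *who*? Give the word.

Before movement: Yusuf can mail the form to who on those grounds.
The filler 'who' is interpreted as the object of the preposition 'to' (recipient of 'mail'). Fronting leaves a gap immediately after 'to':
Who can Yusuf mail the form to ___ on those grounds?

to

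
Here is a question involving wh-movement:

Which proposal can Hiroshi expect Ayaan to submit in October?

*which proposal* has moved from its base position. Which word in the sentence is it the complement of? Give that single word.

submit

Pre-movement form: Hiroshi can expect Ayaan to submit which proposal in October.
'which proposal' is the direct object of 'submit'. It moves to the left edge, and the trace sits right after 'submit':
Which proposal can Hiroshi expect Ayaan to submit ___ in October?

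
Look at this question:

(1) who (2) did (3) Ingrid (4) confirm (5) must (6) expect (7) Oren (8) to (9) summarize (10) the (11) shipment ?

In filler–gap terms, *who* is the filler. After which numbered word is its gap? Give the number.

4

Pre-movement form: Ingrid did confirm who must expect Oren to summarize the shipment.
The filler 'who' is interpreted as the subject of the clause embedded under 'confirm'. Fronting leaves a gap immediately after 'confirm':
Who did Ingrid confirm ___ must expect Oren to summarize the shipment?
'confirm' is word 4.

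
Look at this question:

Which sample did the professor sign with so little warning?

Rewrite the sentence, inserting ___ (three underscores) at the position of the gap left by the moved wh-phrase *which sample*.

Pre-movement form: The professor did sign which sample with so little warning.
'which sample' is the direct object of 'sign'. The gap is right after 'sign'.

Which sample did the professor sign ___ with so little warning?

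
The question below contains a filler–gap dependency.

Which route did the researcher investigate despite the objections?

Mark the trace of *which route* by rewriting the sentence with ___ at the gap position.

In situ: The researcher did investigate which route despite the objections.
The filler 'which route' is interpreted as the direct object of 'investigate'. The gap is right after 'investigate'.

Which route did the researcher investigate ___ despite the objections?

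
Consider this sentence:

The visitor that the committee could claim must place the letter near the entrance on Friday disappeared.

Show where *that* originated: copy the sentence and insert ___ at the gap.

'that' is the subject of the clause embedded under 'claim'. The gap is right after 'claim'.

The visitor that the committee could claim ___ must place the letter near the entrance on Friday disappeared.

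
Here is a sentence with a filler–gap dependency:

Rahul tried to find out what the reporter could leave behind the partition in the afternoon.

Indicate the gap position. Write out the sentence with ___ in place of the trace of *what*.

In situ: The reporter could leave what behind the partition in the afternoon.
'what' is the direct object of 'leave'. The gap is right after 'leave'.

Rahul tried to find out what the reporter could leave ___ behind the partition in the afternoon.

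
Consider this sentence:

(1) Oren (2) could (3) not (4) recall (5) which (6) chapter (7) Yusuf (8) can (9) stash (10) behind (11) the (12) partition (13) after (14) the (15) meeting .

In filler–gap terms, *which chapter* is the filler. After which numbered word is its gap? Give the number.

Pre-movement form: Yusuf can stash which chapter behind the partition after the meeting.
The filler 'which chapter' is interpreted as the direct object of 'stash'. Fronting leaves a gap immediately after 'stash':
Oren could not recall which chapter Yusuf can stash ___ behind the partition after the meeting.
'stash' is word 9.

9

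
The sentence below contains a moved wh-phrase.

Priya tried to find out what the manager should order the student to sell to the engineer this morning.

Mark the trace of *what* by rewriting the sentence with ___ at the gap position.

Priya tried to find out what the manager should order the student to sell ___ to the engineer this morning.

Underlying clause: The manager should order the student to sell what to the engineer this morning.
The filler 'what' is interpreted as the direct object of 'sell'. The gap is right after 'sell'.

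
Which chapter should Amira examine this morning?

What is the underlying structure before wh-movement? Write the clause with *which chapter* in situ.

Amira should examine which chapter this morning.

'which chapter' functions as the direct object of 'examine'. It moves to the left edge, and the trace sits right after 'examine':
Which chapter should Amira examine ___ this morning?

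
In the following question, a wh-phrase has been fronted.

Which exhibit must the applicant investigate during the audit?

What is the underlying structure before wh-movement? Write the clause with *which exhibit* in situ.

The applicant must investigate which exhibit during the audit.

'which exhibit' functions as the direct object of 'investigate'. Fronting leaves a gap immediately after 'investigate':
Which exhibit must the applicant investigate ___ during the audit?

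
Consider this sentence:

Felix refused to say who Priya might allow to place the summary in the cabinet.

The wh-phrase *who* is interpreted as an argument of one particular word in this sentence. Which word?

allow

Before movement: Priya might allow who to place the summary in the cabinet.
'who' is the direct object of 'allow'. Fronting leaves a gap immediately after 'allow':
Felix refused to say who Priya might allow ___ to place the summary in the cabinet.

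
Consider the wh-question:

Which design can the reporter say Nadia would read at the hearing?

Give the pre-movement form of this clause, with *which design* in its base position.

The filler 'which design' is interpreted as the direct object of 'read'. Fronting leaves a gap immediately after 'read':
Which design can the reporter say Nadia would read ___ at the hearing?

The reporter can say Nadia would read which design at the hearing.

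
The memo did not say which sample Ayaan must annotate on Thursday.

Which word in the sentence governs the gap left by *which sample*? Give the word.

annotate

Before movement: Ayaan must annotate which sample on Thursday.
The filler 'which sample' is interpreted as the direct object of 'annotate'. Wh-movement fronts it, leaving a gap right after 'annotate':
The memo did not say which sample Ayaan must annotate ___ on Thursday.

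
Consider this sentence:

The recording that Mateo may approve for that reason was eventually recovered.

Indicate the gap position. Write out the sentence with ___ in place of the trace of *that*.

The recording that Mateo may approve ___ for that reason was eventually recovered.

'that' functions as the direct object of 'approve'. The gap is right after 'approve'.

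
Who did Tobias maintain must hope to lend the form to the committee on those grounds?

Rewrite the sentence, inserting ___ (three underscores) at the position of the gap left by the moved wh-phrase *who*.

In situ: Tobias did maintain who must hope to lend the form to the committee on those grounds.
The filler 'who' is interpreted as the subject of the clause embedded under 'maintain'. The gap is right after 'maintain'.

Who did Tobias maintain ___ must hope to lend the form to the committee on those grounds?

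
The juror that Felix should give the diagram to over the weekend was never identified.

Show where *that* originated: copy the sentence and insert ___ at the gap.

The juror that Felix should give the diagram to ___ over the weekend was never identified.

The filler 'that' is interpreted as the object of the preposition 'to' (recipient of 'give'). The gap is right after 'to'.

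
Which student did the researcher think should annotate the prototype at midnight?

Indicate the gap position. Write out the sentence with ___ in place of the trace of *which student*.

Which student did the researcher think ___ should annotate the prototype at midnight?

Underlying clause: The researcher did think which student should annotate the prototype at midnight.
'which student' functions as the subject of the clause embedded under 'think'. The gap is right after 'think'.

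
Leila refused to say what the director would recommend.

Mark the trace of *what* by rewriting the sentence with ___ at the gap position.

Leila refused to say what the director would recommend ___.

Before movement: The director would recommend what.
'what' is the direct object of 'recommend'. The gap is right after 'recommend'.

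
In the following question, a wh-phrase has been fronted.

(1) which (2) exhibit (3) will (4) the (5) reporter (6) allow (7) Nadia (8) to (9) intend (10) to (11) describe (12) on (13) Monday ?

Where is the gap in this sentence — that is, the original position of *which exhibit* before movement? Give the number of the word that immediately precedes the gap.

Pre-movement form: The reporter will allow Nadia to intend to describe which exhibit on Monday.
'which exhibit' functions as the direct object of 'describe'. Fronting leaves a gap immediately after 'describe':
Which exhibit will the reporter allow Nadia to intend to describe ___ on Monday?
'describe' is word 11.

11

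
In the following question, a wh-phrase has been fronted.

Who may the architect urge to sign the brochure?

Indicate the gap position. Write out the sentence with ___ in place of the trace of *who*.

Who may the architect urge ___ to sign the brochure?

Before movement: The architect may urge who to sign the brochure.
'who' is the direct object of 'urge'. The gap is right after 'urge'.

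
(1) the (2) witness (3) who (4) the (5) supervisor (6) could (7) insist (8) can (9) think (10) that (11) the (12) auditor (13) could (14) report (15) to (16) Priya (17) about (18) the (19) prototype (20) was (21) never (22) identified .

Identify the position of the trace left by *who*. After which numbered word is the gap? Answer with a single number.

7

The filler 'who' is interpreted as the subject of the clause embedded under 'insist'. Fronting leaves a gap immediately after 'insist':
The witness who the supervisor could insist ___ can think that the auditor could report to Priya about the prototype was never identified.
'insist' is word 7.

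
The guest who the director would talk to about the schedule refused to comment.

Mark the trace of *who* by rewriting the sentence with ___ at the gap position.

'who' functions as the object of the preposition 'to'. The gap is right after 'to'.

The guest who the director would talk to ___ about the schedule refused to comment.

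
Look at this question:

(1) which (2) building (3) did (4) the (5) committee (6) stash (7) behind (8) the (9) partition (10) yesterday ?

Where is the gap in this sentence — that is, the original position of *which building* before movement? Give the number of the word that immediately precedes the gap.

In situ: The committee did stash which building behind the partition yesterday.
'which building' functions as the direct object of 'stash'. Fronting leaves a gap immediately after 'stash':
Which building did the committee stash ___ behind the partition yesterday?
'stash' is word 6.

6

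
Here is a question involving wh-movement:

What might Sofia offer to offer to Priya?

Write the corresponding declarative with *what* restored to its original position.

The filler 'what' is interpreted as the direct object of 'offer'. Fronting leaves a gap immediately after 'offer':
What might Sofia offer to offer ___ to Priya?

Sofia might offer to offer what to Priya.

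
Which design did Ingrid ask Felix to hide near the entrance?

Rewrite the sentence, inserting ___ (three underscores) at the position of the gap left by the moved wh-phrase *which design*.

Pre-movement form: Ingrid did ask Felix to hide which design near the entrance.
'which design' functions as the direct object of 'hide'. The gap is right after 'hide'.

Which design did Ingrid ask Felix to hide ___ near the entrance?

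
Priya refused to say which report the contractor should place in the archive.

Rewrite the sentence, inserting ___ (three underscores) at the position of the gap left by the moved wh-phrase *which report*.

Before movement: The contractor should place which report in the archive.
'which report' is the direct object of 'place'. The gap is right after 'place'.

Priya refused to say which report the contractor should place ___ in the archive.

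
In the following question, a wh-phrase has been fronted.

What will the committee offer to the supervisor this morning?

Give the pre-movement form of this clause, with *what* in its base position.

The filler 'what' is interpreted as the direct object of 'offer'. Wh-movement fronts it, leaving a gap right after 'offer':
What will the committee offer ___ to the supervisor this morning?

The committee will offer what to the supervisor this morning.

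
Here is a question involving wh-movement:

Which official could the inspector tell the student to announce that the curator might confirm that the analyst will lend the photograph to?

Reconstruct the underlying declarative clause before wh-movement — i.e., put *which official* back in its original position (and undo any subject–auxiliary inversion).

The filler 'which official' is interpreted as the object of the preposition 'to' (recipient of 'lend'). Wh-movement fronts it, leaving a gap right after 'to':
Which official could the inspector tell the student to announce that the curator might confirm that the analyst will lend the photograph to ___?

The inspector could tell the student to announce that the curator might confirm that the analyst will lend the photograph to which official.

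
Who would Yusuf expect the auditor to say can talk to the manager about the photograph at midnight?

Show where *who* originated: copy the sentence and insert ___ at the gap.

Underlying clause: Yusuf would expect the auditor to say who can talk to the manager about the photograph at midnight.
'who' functions as the subject of the clause embedded under 'say'. The gap is right after 'say'.

Who would Yusuf expect the auditor to say ___ can talk to the manager about the photograph at midnight?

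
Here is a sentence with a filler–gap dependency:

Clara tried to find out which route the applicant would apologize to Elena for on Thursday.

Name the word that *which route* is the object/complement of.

for

In situ: The applicant would apologize to Elena for which route on Thursday.
The filler 'which route' is interpreted as the object of the preposition 'for'. Fronting leaves a gap immediately after 'for':
Clara tried to find out which route the applicant would apologize to Elena for ___ on Thursday.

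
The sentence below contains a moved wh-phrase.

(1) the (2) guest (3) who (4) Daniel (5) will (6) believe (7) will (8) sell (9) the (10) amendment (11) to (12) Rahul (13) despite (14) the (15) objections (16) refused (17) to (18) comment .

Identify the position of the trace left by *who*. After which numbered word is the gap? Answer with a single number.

The filler 'who' is interpreted as the subject of the clause embedded under 'believe'. Wh-movement fronts it, leaving a gap right after 'believe':
The guest who Daniel will believe ___ will sell the amendment to Rahul despite the objections refused to comment.
'believe' is word 6.

6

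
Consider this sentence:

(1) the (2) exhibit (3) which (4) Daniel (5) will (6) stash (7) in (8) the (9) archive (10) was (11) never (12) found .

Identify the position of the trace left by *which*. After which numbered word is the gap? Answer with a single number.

6

'which' is the direct object of 'stash'. It moves to the left edge, and the trace sits right after 'stash':
The exhibit which Daniel will stash ___ in the archive was never found.
'stash' is word 6.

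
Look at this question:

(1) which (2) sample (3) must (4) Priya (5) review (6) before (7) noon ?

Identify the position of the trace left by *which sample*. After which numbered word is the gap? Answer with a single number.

5

In situ: Priya must review which sample before noon.
'which sample' is the direct object of 'review'. Fronting leaves a gap immediately after 'review':
Which sample must Priya review ___ before noon?
'review' is word 5.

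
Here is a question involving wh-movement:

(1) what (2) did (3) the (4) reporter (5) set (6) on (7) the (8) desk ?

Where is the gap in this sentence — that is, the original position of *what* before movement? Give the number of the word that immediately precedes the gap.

Before movement: The reporter did set what on the desk.
'what' functions as the direct object of 'set'. Fronting leaves a gap immediately after 'set':
What did the reporter set ___ on the desk?
'set' is word 5.

5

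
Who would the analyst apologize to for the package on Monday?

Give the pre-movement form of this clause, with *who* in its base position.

'who' is the object of the preposition 'to'. It moves to the left edge, and the trace sits right after 'to':
Who would the analyst apologize to ___ for the package on Monday?

The analyst would apologize to who for the package on Monday.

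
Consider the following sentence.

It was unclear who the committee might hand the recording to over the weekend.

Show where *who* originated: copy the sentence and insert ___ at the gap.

In situ: The committee might hand the recording to who over the weekend.
'who' is the object of the preposition 'to' (recipient of 'hand'). The gap is right after 'to'.

It was unclear who the committee might hand the recording to ___ over the weekend.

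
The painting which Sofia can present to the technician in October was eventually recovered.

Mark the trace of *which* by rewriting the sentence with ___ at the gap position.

The filler 'which' is interpreted as the direct object of 'present'. The gap is right after 'present'.

The painting which Sofia can present ___ to the technician in October was eventually recovered.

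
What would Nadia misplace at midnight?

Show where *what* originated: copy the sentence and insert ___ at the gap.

What would Nadia misplace ___ at midnight?

Pre-movement form: Nadia would misplace what at midnight.
'what' functions as the direct object of 'misplace'. The gap is right after 'misplace'.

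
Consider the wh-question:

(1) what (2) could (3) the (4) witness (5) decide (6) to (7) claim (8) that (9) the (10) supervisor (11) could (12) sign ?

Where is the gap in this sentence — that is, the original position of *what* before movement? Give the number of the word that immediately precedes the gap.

Before movement: The witness could decide to claim that the supervisor could sign what.
'what' is the direct object of 'sign'. It moves to the left edge, and the trace sits right after 'sign':
What could the witness decide to claim that the supervisor could sign ___?
'sign' is word 12.

12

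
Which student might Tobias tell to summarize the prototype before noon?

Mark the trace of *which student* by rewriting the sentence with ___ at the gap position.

In situ: Tobias might tell which student to summarize the prototype before noon.
'which student' is the direct object of 'tell'. The gap is right after 'tell'.

Which student might Tobias tell ___ to summarize the prototype before noon?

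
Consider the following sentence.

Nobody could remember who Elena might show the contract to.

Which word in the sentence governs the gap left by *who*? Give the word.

to

Underlying clause: Elena might show the contract to who.
The filler 'who' is interpreted as the object of the preposition 'to' (recipient of 'show'). Wh-movement fronts it, leaving a gap right after 'to':
Nobody could remember who Elena might show the contract to ___.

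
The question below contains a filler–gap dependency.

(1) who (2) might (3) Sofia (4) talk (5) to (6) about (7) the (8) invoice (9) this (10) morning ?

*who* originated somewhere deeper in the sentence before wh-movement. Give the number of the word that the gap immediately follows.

5

Underlying clause: Sofia might talk to who about the invoice this morning.
'who' is the object of the preposition 'to'. Fronting leaves a gap immediately after 'to':
Who might Sofia talk to ___ about the invoice this morning?
'to' is word 5.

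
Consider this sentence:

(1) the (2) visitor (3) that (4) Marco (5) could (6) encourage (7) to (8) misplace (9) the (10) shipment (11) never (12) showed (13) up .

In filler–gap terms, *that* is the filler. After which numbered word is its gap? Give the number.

6

The filler 'that' is interpreted as the direct object of 'encourage'. Fronting leaves a gap immediately after 'encourage':
The visitor that Marco could encourage ___ to misplace the shipment never showed up.
'encourage' is word 6.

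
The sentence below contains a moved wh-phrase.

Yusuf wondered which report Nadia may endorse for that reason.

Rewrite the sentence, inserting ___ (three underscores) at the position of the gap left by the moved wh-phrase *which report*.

Before movement: Nadia may endorse which report for that reason.
'which report' functions as the direct object of 'endorse'. The gap is right after 'endorse'.

Yusuf wondered which report Nadia may endorse ___ for that reason.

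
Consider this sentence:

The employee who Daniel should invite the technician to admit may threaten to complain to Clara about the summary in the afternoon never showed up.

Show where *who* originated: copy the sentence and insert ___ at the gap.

The filler 'who' is interpreted as the subject of the clause embedded under 'admit'. The gap is right after 'admit'.

The employee who Daniel should invite the technician to admit ___ may threaten to complain to Clara about the summary in the afternoon never showed up.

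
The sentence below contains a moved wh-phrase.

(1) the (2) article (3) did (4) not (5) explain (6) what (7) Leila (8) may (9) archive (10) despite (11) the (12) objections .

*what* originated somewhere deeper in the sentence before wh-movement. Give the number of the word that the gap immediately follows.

Underlying clause: Leila may archive what despite the objections.
The filler 'what' is interpreted as the direct object of 'archive'. It moves to the left edge, and the trace sits right after 'archive':
The article did not explain what Leila may archive ___ despite the objections.
'archive' is word 9.

9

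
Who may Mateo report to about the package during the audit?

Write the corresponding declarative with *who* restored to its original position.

'who' functions as the object of the preposition 'to'. It moves to the left edge, and the trace sits right after 'to':
Who may Mateo report to ___ about the package during the audit?

Mateo may report to who about the package during the audit.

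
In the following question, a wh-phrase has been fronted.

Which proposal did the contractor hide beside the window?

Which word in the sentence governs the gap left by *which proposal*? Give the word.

Underlying clause: The contractor did hide which proposal beside the window.
The filler 'which proposal' is interpreted as the direct object of 'hide'. It moves to the left edge, and the trace sits right after 'hide':
Which proposal did the contractor hide ___ beside the window?

hide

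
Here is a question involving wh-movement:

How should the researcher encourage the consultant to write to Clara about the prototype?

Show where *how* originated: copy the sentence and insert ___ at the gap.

How should the researcher encourage the consultant to write to Clara about the prototype ___?

In situ: The researcher should encourage the consultant to write to Clara about the prototype how.
'how' functions as the manner adjunct. The gap is right after 'prototype'.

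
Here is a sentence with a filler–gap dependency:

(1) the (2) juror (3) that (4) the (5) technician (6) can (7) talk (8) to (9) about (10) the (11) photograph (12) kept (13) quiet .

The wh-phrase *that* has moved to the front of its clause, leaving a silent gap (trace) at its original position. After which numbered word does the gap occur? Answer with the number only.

8

'that' functions as the object of the preposition 'to'. Wh-movement fronts it, leaving a gap right after 'to':
The juror that the technician can talk to ___ about the photograph kept quiet.
'to' is word 8.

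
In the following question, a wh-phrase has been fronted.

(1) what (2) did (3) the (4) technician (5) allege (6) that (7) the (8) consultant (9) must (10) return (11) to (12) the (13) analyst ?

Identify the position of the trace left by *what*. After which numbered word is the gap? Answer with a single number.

10

Before movement: The technician did allege that the consultant must return what to the analyst.
'what' functions as the direct object of 'return'. Fronting leaves a gap immediately after 'return':
What did the technician allege that the consultant must return ___ to the analyst?
'return' is word 10.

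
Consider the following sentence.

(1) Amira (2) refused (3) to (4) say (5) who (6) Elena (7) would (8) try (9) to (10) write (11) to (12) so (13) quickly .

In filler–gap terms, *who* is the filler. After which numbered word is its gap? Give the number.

Underlying clause: Elena would try to write to who so quickly.
'who' is the object of the preposition 'to'. It moves to the left edge, and the trace sits right after 'to':
Amira refused to say who Elena would try to write to ___ so quickly.
'to' is word 11.

11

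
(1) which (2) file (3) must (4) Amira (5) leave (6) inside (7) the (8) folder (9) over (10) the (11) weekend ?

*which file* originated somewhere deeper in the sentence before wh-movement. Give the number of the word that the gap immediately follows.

5

Before movement: Amira must leave which file inside the folder over the weekend.
The filler 'which file' is interpreted as the direct object of 'leave'. It moves to the left edge, and the trace sits right after 'leave':
Which file must Amira leave ___ inside the folder over the weekend?
'leave' is word 5.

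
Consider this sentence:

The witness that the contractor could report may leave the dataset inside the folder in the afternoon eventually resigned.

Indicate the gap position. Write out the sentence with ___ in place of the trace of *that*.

The witness that the contractor could report ___ may leave the dataset inside the folder in the afternoon eventually resigned.

'that' is the subject of the clause embedded under 'report'. The gap is right after 'report'.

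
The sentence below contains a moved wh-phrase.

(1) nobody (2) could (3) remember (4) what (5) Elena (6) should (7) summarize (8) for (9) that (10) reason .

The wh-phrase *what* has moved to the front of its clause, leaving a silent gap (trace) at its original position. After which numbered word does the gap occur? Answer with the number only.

In situ: Elena should summarize what for that reason.
'what' is the direct object of 'summarize'. Wh-movement fronts it, leaving a gap right after 'summarize':
Nobody could remember what Elena should summarize ___ for that reason.
'summarize' is word 7.

7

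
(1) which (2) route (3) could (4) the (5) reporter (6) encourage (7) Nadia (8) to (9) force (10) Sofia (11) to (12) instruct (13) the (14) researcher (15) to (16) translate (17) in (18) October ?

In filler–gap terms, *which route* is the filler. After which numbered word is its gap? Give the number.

16

Underlying clause: The reporter could encourage Nadia to force Sofia to instruct the researcher to translate which route in October.
'which route' is the direct object of 'translate'. Wh-movement fronts it, leaving a gap right after 'translate':
Which route could the reporter encourage Nadia to force Sofia to instruct the researcher to translate ___ in October?
'translate' is word 16.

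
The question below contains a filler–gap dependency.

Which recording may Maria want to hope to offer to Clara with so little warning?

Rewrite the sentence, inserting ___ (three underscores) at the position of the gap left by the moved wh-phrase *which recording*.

Which recording may Maria want to hope to offer ___ to Clara with so little warning?

Underlying clause: Maria may want to hope to offer which recording to Clara with so little warning.
'which recording' is the direct object of 'offer'. The gap is right after 'offer'.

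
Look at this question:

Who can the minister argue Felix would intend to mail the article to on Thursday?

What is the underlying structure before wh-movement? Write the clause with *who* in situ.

The minister can argue Felix would intend to mail the article to who on Thursday.

'who' functions as the object of the preposition 'to' (recipient of 'mail'). It moves to the left edge, and the trace sits right after 'to':
Who can the minister argue Felix would intend to mail the article to ___ on Thursday?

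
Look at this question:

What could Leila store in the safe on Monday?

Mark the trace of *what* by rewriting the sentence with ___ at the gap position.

What could Leila store ___ in the safe on Monday?

Pre-movement form: Leila could store what in the safe on Monday.
'what' is the direct object of 'store'. The gap is right after 'store'.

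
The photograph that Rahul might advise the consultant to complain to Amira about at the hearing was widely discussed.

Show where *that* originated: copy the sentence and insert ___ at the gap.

The filler 'that' is interpreted as the object of the preposition 'about'. The gap is right after 'about'.

The photograph that Rahul might advise the consultant to complain to Amira about ___ at the hearing was widely discussed.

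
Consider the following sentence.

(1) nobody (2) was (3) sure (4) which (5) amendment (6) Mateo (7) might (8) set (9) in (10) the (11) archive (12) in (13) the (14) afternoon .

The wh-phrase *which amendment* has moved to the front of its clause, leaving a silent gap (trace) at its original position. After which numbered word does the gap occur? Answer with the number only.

8

Pre-movement form: Mateo might set which amendment in the archive in the afternoon.
'which amendment' is the direct object of 'set'. Fronting leaves a gap immediately after 'set':
Nobody was sure which amendment Mateo might set ___ in the archive in the afternoon.
'set' is word 8.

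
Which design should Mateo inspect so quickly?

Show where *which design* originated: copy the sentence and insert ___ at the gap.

Which design should Mateo inspect ___ so quickly?

Before movement: Mateo should inspect which design so quickly.
'which design' is the direct object of 'inspect'. The gap is right after 'inspect'.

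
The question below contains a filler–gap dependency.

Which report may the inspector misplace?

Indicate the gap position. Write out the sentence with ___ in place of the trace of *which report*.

Pre-movement form: The inspector may misplace which report.
'which report' functions as the direct object of 'misplace'. The gap is right after 'misplace'.

Which report may the inspector misplace ___?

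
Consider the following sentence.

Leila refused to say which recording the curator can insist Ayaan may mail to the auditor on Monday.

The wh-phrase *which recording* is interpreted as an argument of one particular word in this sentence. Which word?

Underlying clause: The curator can insist Ayaan may mail which recording to the auditor on Monday.
'which recording' functions as the direct object of 'mail'. Fronting leaves a gap immediately after 'mail':
Leila refused to say which recording the curator can insist Ayaan may mail ___ to the auditor on Monday.

mail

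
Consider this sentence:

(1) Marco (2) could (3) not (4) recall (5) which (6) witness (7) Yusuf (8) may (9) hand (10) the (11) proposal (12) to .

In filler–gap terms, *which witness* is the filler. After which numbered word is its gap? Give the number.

12

Pre-movement form: Yusuf may hand the proposal to which witness.
'which witness' functions as the object of the preposition 'to' (recipient of 'hand'). It moves to the left edge, and the trace sits right after 'to':
Marco could not recall which witness Yusuf may hand the proposal to ___.
'to' is word 12.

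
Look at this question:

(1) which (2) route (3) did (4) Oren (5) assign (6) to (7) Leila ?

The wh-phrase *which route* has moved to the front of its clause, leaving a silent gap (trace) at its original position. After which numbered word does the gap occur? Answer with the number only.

5

In situ: Oren did assign which route to Leila.
The filler 'which route' is interpreted as the direct object of 'assign'. It moves to the left edge, and the trace sits right after 'assign':
Which route did Oren assign ___ to Leila?
'assign' is word 5.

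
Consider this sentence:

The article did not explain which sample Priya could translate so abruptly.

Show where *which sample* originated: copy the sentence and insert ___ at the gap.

In situ: Priya could translate which sample so abruptly.
'which sample' is the direct object of 'translate'. The gap is right after 'translate'.

The article did not explain which sample Priya could translate ___ so abruptly.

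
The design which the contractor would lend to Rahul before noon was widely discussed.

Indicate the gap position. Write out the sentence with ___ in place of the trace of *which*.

'which' functions as the direct object of 'lend'. The gap is right after 'lend'.

The design which the contractor would lend ___ to Rahul before noon was widely discussed.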